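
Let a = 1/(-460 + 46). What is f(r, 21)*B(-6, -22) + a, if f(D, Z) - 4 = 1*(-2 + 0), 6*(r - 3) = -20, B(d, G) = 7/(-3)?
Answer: -1933/414 ≈ -4.6691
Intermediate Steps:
B(d, G) = -7/3 (B(d, G) = 7*(-⅓) = -7/3)
r = -⅓ (r = 3 + (⅙)*(-20) = 3 - 10/3 = -⅓ ≈ -0.33333)
a = -1/414 (a = 1/(-414) = -1/414 ≈ -0.0024155)
f(D, Z) = 2 (f(D, Z) = 4 + 1*(-2 + 0) = 4 + 1*(-2) = 4 - 2 = 2)
f(r, 21)*B(-6, -22) + a = 2*(-7/3) - 1/414 = -14/3 - 1/414 = -1933/414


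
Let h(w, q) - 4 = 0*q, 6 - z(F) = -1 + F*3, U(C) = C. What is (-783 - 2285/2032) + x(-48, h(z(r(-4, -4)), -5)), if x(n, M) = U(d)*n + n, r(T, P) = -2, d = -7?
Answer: -1008125/2032 ≈ -496.12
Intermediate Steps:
z(F) = 7 - 3*F (z(F) = 6 - (-1 + F*3) = 6 - (-1 + 3*F) = 6 + (1 - 3*F) = 7 - 3*F)
h(w, q) = 4 (h(w, q) = 4 + 0*q = 4 + 0 = 4)
x(n, M) = -6*n (x(n, M) = -7*n + n = -6*n)
(-783 - 2285/2032) + x(-48, h(z(r(-4, -4)), -5)) = (-783 - 2285/2032) - 6*(-48) = (-783 - 2285*1/2032) + 288 = (-783 - 2285/2032) + 288 = -1593341/2032 + 288 = -1008125/2032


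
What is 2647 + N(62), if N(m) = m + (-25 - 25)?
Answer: 2659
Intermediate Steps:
N(m) = -50 + m (N(m) = m - 50 = -50 + m)
2647 + N(62) = 2647 + (-50 + 62) = 2647 + 12 = 2659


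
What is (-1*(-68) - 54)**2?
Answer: 196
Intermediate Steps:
(-1*(-68) - 54)**2 = (68 - 54)**2 = 14**2 = 196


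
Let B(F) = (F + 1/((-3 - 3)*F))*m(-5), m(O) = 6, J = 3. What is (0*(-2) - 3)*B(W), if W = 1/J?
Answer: 3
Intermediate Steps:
W = ⅓ (W = 1/3 = ⅓ ≈ 0.33333)
B(F) = -1/F + 6*F (B(F) = (F + 1/((-3 - 3)*F))*6 = (F + 1/(-6*F))*6 = (F - 1/(6*F))*6 = -1/F + 6*F)
(0*(-2) - 3)*B(W) = (0*(-2) - 3)*(-1/⅓ + 6*(⅓)) = (0 - 3)*(-1*3 + 2) = -3*(-3 + 2) = -3*(-1) = 3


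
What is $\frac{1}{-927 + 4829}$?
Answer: $\frac{1}{3902} \approx 0.00025628$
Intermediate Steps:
$\frac{1}{-927 + 4829} = \frac{1}{3902}$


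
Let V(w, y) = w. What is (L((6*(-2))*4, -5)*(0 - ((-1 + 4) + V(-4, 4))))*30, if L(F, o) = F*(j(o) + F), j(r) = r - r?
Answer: 69120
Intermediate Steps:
j(r) = 0
L(F, o) = F² (L(F, o) = F*(0 + F) = F*F = F²)
(L((6*(-2))*4, -5)*(0 - ((-1 + 4) + V(-4, 4))))*30 = (((6*(-2))*4)²*(0 - ((-1 + 4) - 4)))*30 = ((-12*4)²*(0 - (3 - 4)))*30 = ((-48)²*(0 - 1*(-1)))*30 = (2304*(0 + 1))*30 = (2304*1)*30 = 2304*30 = 69120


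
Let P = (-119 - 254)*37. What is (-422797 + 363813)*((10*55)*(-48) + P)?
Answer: 2371215784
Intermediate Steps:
P = -13801 (P = -373*37 = -13801)
(-422797 + 363813)*((10*55)*(-48) + P) = (-422797 + 363813)*((10*55)*(-48) - 13801) = -58984*(550*(-48) - 13801) = -58984*(-26400 - 13801) = -58984*(-40201) = 2371215784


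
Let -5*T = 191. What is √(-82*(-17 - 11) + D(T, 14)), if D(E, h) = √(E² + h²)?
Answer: √(57400 + 5*√41381)/5 ≈ 48.339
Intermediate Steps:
T = -191/5 (T = -⅕*191 = -191/5 ≈ -38.200)
√(-82*(-17 - 11) + D(T, 14)) = √(-82*(-17 - 11) + √((-191/5)² + 14²)) = √(-82*(-28) + √(36481/25 + 196)) = √(2296 + √(41381/25)) = √(2296 + √41381/5)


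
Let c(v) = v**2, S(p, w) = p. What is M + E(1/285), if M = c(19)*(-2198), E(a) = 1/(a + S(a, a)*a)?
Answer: -226853483/286 ≈ -7.9319e+5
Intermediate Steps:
E(a) = 1/(a + a**2) (E(a) = 1/(a + a*a) = 1/(a + a**2))
M = -793478 (M = 19**2*(-2198) = 361*(-2198) = -793478)
M + E(1/285) = -793478 + 1/((1/285)*(1 + 1/285)) = -793478 + 285/(286/285) = -793478 + 285*(285/286) = -793478 + 81225/286 = -226853483/286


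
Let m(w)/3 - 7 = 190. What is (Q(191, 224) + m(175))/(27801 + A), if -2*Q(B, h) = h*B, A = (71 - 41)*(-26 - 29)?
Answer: -20801/26151 ≈ -0.79542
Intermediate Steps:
m(w) = 591 (m(w) = 21 + 3*190 = 21 + 570 = 591)
A = -1650 (A = 30*(-55) = -1650)
Q(B, h) = -B*h/2 (Q(B, h) = -h*B/2 = -B*h/2)
(Q(191, 224) + m(175))/(27801 + A) = (-½*191*224 + 591)/(27801 - 1650) = (-21392 + 591)/26151 = -20801*1/26151 = -20801/26151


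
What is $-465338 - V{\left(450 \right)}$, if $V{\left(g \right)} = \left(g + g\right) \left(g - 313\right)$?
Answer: $-588638$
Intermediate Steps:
$V{\left(g \right)} = 2 g \left(-313 + g\right)$
$-465338 - V{\left(450 \right)} = -465338 - 2 \cdot 450 \left(-313 + 450\right) = -465338 - 2 \cdot 450 \cdot 137 = -465338 - 123300 = -588638$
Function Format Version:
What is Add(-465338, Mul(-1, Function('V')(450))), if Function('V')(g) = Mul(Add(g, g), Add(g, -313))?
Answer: -588638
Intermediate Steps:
Function('V')(g) = Mul(2, g, Add(-313, g)) (Function('V')(g) = Mul(Mul(2, g), Add(-313, g)) = Mul(2, g, Add(-313, g)))
Add(-465338, Mul(-1, Function('V')(450))) = Add(-465338, Mul(-1, Mul(2, 450, Add(-313, 450)))) = Add(-465338, Mul(-1, Mul(2, 450, 137))) = Add(-465338, Mul(-1, 123300)) = Add(-465338, -123300) = -588638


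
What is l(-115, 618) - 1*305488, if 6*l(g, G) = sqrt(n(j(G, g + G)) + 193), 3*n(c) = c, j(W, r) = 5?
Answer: -305488 + sqrt(438)/9 ≈ -3.0549e+5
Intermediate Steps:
n(c) = c/3
l(g, G) = sqrt(438)/9 (l(g, G) = sqrt((1/3)*5 + 193)/6 = sqrt(5/3 + 193)/6 = sqrt(584/3)/6 = (2*sqrt(438)/3)/6 = sqrt(438)/9)
l(-115, 618) - 1*305488 = sqrt(438)/9 - 1*305488 = sqrt(438)/9 - 305488 = -305488 + sqrt(438)/9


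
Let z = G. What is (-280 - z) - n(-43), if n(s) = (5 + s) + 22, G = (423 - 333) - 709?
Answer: 355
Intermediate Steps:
G = -619 (G = 90 - 709 = -619)
z = -619
n(s) = 27 + s
(-280 - z) - n(-43) = (-280 - 1*(-619)) - (27 - 43) = (-280 + 619) - 1*(-16) = 339 + 16 = 355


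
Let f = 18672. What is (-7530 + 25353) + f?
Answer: 36495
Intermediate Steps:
(-7530 + 25353) + f = (-7530 + 25353) + 18672 = 17823 + 18672 = 36495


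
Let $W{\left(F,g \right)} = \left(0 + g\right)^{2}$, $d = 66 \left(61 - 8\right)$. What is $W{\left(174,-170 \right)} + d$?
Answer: $32398$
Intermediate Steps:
$d = 3498$ ($d = 66 \cdot 53 = 3498$)
$W{\left(F,g \right)} = g^{2}$
$W{\left(174,-170 \right)} + d = \left(-170\right)^{2} + 3498 = 28900 + 3498 = 32398$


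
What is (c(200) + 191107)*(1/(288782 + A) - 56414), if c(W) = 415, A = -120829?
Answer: -1814651901413402/167953 ≈ -1.0805e+10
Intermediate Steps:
(c(200) + 191107)*(1/(288782 + A) - 56414) = (415 + 191107)*(1/(288782 - 120829) - 56414) = 191522*(1/167953 - 56414) = 191522*(-9474900541/167953) = -1814651901413402/167953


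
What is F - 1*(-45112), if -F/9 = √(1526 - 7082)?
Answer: 45112 - 18*I*√1389 ≈ 45112.0 - 670.85*I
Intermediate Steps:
F = -18*I*√1389 (F = -9*√(1526 - 7082) = -18*I*√1389 ≈ -670.85*I)
F - 1*(-45112) = -18*I*√1389 - 1*(-45112) = -18*I*√1389 + 45112 = 45112 - 18*I*√1389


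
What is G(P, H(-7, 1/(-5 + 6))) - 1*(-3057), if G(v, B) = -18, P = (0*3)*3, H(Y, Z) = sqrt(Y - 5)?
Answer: 3039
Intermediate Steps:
H(Y, Z) = sqrt(-5 + Y)
P = 0 (P = 0*3 = 0)
G(P, H(-7, 1/(-5 + 6))) - 1*(-3057) = -18 - 1*(-3057) = -18 + 3057 = 3039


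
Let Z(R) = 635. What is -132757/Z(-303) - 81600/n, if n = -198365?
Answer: -5256505261/25192355 ≈ -208.65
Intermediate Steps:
-132757/Z(-303) - 81600/n = -132757/635 - 81600/(-198365) = -132757*1/635 - 81600*(-1/198365) = -132757/635 + 16320/39673 = -5256505261/25192355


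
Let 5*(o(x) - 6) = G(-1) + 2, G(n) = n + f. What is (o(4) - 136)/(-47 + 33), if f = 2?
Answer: 647/70 ≈ 9.2429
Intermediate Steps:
G(n) = 2 + n (G(n) = n + 2 = 2 + n)
o(x) = 33/5 (o(x) = 6 + ((2 - 1) + 2)/5 = 6 + (1 + 2)/5 = 6 + (⅕)*3 = 6 + ⅗ = 33/5)
(o(4) - 136)/(-47 + 33) = (33/5 - 136)/(-47 + 33) = -647/5/(-14) = -1/14*(-647/5) = 647/70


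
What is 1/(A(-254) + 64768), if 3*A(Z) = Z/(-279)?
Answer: 837/54211070 ≈ 1.5440e-5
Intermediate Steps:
A(Z) = -Z/837 (A(Z) = (Z/(-279))/3 = (Z*(-1/279))/3 = (-Z/279)/3 = -Z/837)
1/(A(-254) + 64768) = 1/(-1/837*(-254) + 64768) = 1/(254/837 + 64768) = 1/(54211070/837) = 837/54211070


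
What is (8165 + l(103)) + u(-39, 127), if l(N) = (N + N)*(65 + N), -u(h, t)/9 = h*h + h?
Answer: 29435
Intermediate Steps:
u(h, t) = -9*h - 9*h² (u(h, t) = -9*(h*h + h) = -9*(h² + h) = -9*(h + h²) = -9*h - 9*h²)
l(N) = 2*N*(65 + N) (l(N) = (2*N)*(65 + N) = 2*N*(65 + N))
(8165 + l(103)) + u(-39, 127) = (8165 + 2*103*(65 + 103)) - 9*(-39)*(1 - 39) = (8165 + 2*103*168) - 9*(-39)*(-38) = (8165 + 34608) - 13338 = 42773 - 13338 = 29435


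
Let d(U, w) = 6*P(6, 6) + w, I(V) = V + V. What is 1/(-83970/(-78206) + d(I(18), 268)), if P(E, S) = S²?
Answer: 39103/18967837 ≈ 0.0020615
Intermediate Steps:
I(V) = 2*V
d(U, w) = 216 + w (d(U, w) = 6*6² + w = 6*36 + w = 216 + w)
1/(-83970/(-78206) + d(I(18), 268)) = 1/(-83970/(-78206) + (216 + 268)) = 1/(-83970*(-1/78206) + 484) = 1/(41985/39103 + 484) = 1/(18967837/39103) = 39103/18967837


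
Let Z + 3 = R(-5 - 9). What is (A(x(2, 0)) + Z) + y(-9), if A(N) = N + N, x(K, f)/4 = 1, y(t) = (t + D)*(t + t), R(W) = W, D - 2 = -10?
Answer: 297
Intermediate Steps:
D = -8 (D = 2 - 10 = -8)
Z = -17 (Z = -3 + (-5 - 9) = -3 - 14 = -17)
y(t) = 2*t*(-8 + t) (y(t) = (t - 8)*(t + t) = (-8 + t)*(2*t) = 2*t*(-8 + t))
x(K, f) = 4 (x(K, f) = 4*1 = 4)
A(N) = 2*N
(A(x(2, 0)) + Z) + y(-9) = (2*4 - 17) + 2*(-9)*(-8 - 9) = (8 - 17) + 2*(-9)*(-17) = -9 + 306 = 297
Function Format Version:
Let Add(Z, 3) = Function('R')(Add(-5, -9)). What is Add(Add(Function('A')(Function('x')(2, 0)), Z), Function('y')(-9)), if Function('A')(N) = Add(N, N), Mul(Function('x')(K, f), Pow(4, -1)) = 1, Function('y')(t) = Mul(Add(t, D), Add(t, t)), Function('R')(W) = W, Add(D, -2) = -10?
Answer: 297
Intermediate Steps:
D = -8 (D = Add(2, -10) = -8)
Z = -17 (Z = Add(-3, Add(-5, -9)) = Add(-3, -14) = -17)
Function('y')(t) = Mul(2, t, Add(-8, t)) (Function('y')(t) = Mul(Add(t, -8), Add(t, t)) = Mul(Add(-8, t), Mul(2, t)) = Mul(2, t, Add(-8, t)))
Function('x')(K, f) = 4 (Function('x')(K, f) = Mul(4, 1) = 4)
Function('A')(N) = Mul(2, N)
Add(Add(Function('A')(Function('x')(2, 0)), Z), Function('y')(-9)) = Add(Add(Mul(2, 4), -17), Mul(2, -9, Add(-8, -9))) = Add(Add(8, -17), Mul(2, -9, -17)) = Add(-9, 306) = 297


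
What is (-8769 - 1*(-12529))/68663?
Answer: 3760/68663 ≈ 0.054760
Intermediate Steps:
(-8769 - 1*(-12529))/68663 = (-8769 + 12529)*(1/68663) = 3760*(1/68663) = 3760/68663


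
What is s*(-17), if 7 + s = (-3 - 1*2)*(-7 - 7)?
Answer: -1071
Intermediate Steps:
s = 63 (s = -7 + (-3 - 1*2)*(-7 - 7) = -7 + (-3 - 2)*(-14) = -7 - 5*(-14) = -7 + 70 = 63)
s*(-17) = 63*(-17) = -1071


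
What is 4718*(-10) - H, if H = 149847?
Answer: -197027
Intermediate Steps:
4718*(-10) - H = 4718*(-10) - 1*149847 = -47180 - 149847 = -197027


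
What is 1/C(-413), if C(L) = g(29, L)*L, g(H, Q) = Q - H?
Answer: 1/182546 ≈ 5.4781e-6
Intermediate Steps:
C(L) = L*(-29 + L) (C(L) = (L - 1*29)*L = (L - 29)*L = (-29 + L)*L = L*(-29 + L))
1/C(-413) = 1/(-413*(-29 - 413)) = 1/(-413*(-442)) = 1/182546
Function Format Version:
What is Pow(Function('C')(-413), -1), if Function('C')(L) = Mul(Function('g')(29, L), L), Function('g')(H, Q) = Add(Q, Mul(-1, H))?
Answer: Rational(1, 182546) ≈ 5.4781e-6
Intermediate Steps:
Function('C')(L) = Mul(L, Add(-29, L)) (Function('C')(L) = Mul(Add(L, Mul(-1, 29)), L) = Mul(Add(L, -29), L) = Mul(Add(-29, L), L) = Mul(L, Add(-29, L)))
Pow(Function('C')(-413), -1) = Pow(Mul(-413, Add(-29, -413)), -1) = Pow(Mul(-413, -442), -1) = Pow(182546, -1) = Rational(1, 182546)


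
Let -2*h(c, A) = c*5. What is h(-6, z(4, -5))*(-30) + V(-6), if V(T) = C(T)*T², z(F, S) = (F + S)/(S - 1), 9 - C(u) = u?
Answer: 90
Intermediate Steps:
C(u) = 9 - u
z(F, S) = (F + S)/(-1 + S)
h(c, A) = -5*c/2 (h(c, A) = -c*5/2 = -5*c/2)
V(T) = T²*(9 - T) (V(T) = (9 - T)*T² = T²*(9 - T))
h(-6, z(4, -5))*(-30) + V(-6) = -5/2*(-6)*(-30) + (-6)²*(9 - 1*(-6)) = 15*(-30) + 36*(9 + 6) = -450 + 36*15 = -450 + 540 = 90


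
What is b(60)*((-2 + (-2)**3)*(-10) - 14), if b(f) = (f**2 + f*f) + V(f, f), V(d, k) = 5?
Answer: 619630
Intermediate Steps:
b(f) = 5 + 2*f**2 (b(f) = (f**2 + f*f) + 5 = (f**2 + f**2) + 5 = 2*f**2 + 5 = 5 + 2*f**2)
b(60)*((-2 + (-2)**3)*(-10) - 14) = (5 + 2*60**2)*((-2 + (-2)**3)*(-10) - 14) = (5 + 2*3600)*((-2 - 8)*(-10) - 14) = (5 + 7200)*(-10*(-10) - 14) = 7205*(100 - 14) = 7205*86 = 619630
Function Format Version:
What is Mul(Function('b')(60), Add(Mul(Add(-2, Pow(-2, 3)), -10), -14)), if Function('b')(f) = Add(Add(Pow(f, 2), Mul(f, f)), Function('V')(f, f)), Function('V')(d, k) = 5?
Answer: 619630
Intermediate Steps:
Function('b')(f) = Add(5, Mul(2, Pow(f, 2))) (Function('b')(f) = Add(Add(Pow(f, 2), Mul(f, f)), 5) = Add(Add(Pow(f, 2), Pow(f, 2)), 5) = Add(Mul(2, Pow(f, 2)), 5) = Add(5, Mul(2, Pow(f, 2))))
Mul(Function('b')(60), Add(Mul(Add(-2, Pow(-2, 3)), -10), -14)) = Mul(Add(5, Mul(2, Pow(60, 2))), Add(Mul(Add(-2, Pow(-2, 3)), -10), -14)) = Mul(Add(5, Mul(2, 3600)), Add(Mul(Add(-2, -8), -10), -14)) = Mul(Add(5, 7200), Add(Mul(-10, -10), -14)) = Mul(7205, Add(100, -14)) = Mul(7205, 86) = 619630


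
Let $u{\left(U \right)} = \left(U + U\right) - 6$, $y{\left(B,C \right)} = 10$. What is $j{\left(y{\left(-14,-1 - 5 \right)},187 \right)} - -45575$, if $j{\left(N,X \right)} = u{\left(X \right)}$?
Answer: $45943$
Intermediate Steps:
$u{\left(U \right)} = -6 + 2 U$ ($u{\left(U \right)} = 2 U - 6 = -6 + 2 U$)
$j{\left(N,X \right)} = -6 + 2 X$
$j{\left(y{\left(-14,-1 - 5 \right)},187 \right)} - -45575 = \left(-6 + 2 \cdot 187\right) - -45575 = \left(-6 + 374\right) + 45575 = 368 + 45575 = 45943$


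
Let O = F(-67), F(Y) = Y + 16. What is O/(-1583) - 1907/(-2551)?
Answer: 3148882/4038233 ≈ 0.77977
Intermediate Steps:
F(Y) = 16 + Y
O = -51 (O = 16 - 67 = -51)
O/(-1583) - 1907/(-2551) = -51/(-1583) - 1907/(-2551) = -51*(-1/1583) - 1907*(-1/2551) = 51/1583 + 1907/2551 = 3148882/4038233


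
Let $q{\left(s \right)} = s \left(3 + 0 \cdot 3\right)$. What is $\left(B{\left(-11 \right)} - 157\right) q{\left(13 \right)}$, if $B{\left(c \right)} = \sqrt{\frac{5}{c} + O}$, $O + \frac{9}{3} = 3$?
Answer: $-6123 + \frac{39 i \sqrt{55}}{11} \approx -6123.0 + 26.294 i$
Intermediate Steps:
$q{\left(s \right)} = 3 s$ ($q{\left(s \right)} = s \left(3 + 0\right) = s 3 = 3 s$)
$O = 0$ ($O = -3 + 3 = 0$)
$B{\left(c \right)} = \sqrt{5} \sqrt{\frac{1}{c}}$ ($B{\left(c \right)} = \sqrt{\frac{5}{c} + 0} = \sqrt{\frac{5}{c}} = \sqrt{5} \sqrt{\frac{1}{c}}$)
$\left(B{\left(-11 \right)} - 157\right) q{\left(13 \right)} = \left(\sqrt{5} \sqrt{\frac{1}{-11}} - 157\right) 3 \cdot 13 = \left(\sqrt{5} \sqrt{- \frac{1}{11}} - 157\right) 39 = \left(\sqrt{5} \frac{i \sqrt{11}}{11} - 157\right) 39 = \left(\frac{i \sqrt{55}}{11} - 157\right) 39 = \left(-157 + \frac{i \sqrt{55}}{11}\right) 39 = -6123 + \frac{39 i \sqrt{55}}{11}$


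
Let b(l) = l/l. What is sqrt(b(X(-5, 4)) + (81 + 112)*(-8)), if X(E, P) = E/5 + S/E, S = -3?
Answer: I*sqrt(1543) ≈ 39.281*I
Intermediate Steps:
X(E, P) = -3/E + E/5 (X(E, P) = E/5 - 3/E = -3/E + E/5)
b(l) = 1
sqrt(b(X(-5, 4)) + (81 + 112)*(-8)) = sqrt(1 + (81 + 112)*(-8)) = sqrt(1 + 193*(-8)) = sqrt(1 - 1544) = sqrt(-1543) = I*sqrt(1543)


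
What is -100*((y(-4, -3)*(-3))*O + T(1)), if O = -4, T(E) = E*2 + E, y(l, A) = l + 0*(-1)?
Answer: 4500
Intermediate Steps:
y(l, A) = l (y(l, A) = l + 0 = l)
T(E) = 3*E (T(E) = 2*E + E = 3*E)
-100*((y(-4, -3)*(-3))*O + T(1)) = -100*(-4*(-3)*(-4) + 3*1) = -100*(12*(-4) + 3) = -100*(-48 + 3) = -100*(-45) = 4500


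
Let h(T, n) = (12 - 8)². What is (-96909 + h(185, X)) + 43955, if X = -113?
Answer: -52938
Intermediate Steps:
h(T, n) = 16 (h(T, n) = 4² = 16)
(-96909 + h(185, X)) + 43955 = (-96909 + 16) + 43955 = -96893 + 43955 = -52938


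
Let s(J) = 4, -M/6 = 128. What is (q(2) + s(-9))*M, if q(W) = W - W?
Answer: -3072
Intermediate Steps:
M = -768 (M = -6*128 = -768)
q(W) = 0
(q(2) + s(-9))*M = (0 + 4)*(-768) = 4*(-768) = -3072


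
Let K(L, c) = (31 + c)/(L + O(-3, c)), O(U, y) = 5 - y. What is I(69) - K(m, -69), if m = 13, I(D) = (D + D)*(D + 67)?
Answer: 1632854/87 ≈ 18768.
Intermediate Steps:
I(D) = 2*D*(67 + D) (I(D) = (2*D)*(67 + D) = 2*D*(67 + D))
K(L, c) = (31 + c)/(5 + L - c) (K(L, c) = (31 + c)/(L + (5 - c)) = (31 + c)/(5 + L - c))
I(69) - K(m, -69) = 2*69*(67 + 69) - (31 - 69)/(5 + 13 - 1*(-69)) = 2*69*136 - (-38)/(5 + 13 + 69) = 18768 - (-38)/87 = 18768 - 1*(-38/87) = 18768 + 38/87 = 1632854/87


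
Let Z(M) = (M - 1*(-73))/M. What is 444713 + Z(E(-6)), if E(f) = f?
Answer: 2668211/6 ≈ 4.4470e+5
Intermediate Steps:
Z(M) = (73 + M)/M (Z(M) = (M + 73)/M = (73 + M)/M)
444713 + Z(E(-6)) = 444713 + (73 - 6)/(-6) = 444713 - 1/6*67 = 444713 - 67/6 = 2668211/6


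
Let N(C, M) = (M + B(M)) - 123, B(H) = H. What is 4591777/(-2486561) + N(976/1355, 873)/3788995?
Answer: -2484883486516/1345938170885 ≈ -1.8462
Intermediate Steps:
N(C, M) = -123 + 2*M (N(C, M) = (M + M) - 123 = 2*M - 123 = -123 + 2*M)
4591777/(-2486561) + N(976/1355, 873)/3788995 = 4591777/(-2486561) + (-123 + 2*873)/3788995 = 4591777*(-1/2486561) + (-123 + 1746)*(1/3788995) = -4591777/2486561 + 1623*(1/3788995) = -4591777/2486561 + 1623/3788995 = -2484883486516/1345938170885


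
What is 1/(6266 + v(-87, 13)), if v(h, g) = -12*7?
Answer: 1/6182 ≈ 0.00016176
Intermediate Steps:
v(h, g) = -84
1/(6266 + v(-87, 13)) = 1/(6266 - 84) = 1/6182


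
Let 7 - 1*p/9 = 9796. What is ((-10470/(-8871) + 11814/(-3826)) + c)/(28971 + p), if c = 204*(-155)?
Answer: 178876941049/334483095330 ≈ 0.53479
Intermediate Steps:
p = -88101 (p = 63 - 9*9796 = 63 - 88164 = -88101)
c = -31620
((-10470/(-8871) + 11814/(-3826)) + c)/(28971 + p) = ((-10470/(-8871) + 11814/(-3826)) - 31620)/(28971 - 88101) = ((-10470*(-1/8871) + 11814*(-1/3826)) - 31620)/(-59130) = ((3490/2957 - 5907/1913) - 31620)*(-1/59130) = (-10790629/5656741 - 31620)*(-1/59130) = -178876941049/5656741*(-1/59130) = 178876941049/334483095330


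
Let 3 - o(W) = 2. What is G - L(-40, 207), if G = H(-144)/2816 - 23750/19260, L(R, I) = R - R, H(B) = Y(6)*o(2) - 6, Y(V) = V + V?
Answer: -1669111/1355904 ≈ -1.2310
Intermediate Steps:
Y(V) = 2*V
o(W) = 1 (o(W) = 3 - 1*2 = 3 - 2 = 1)
H(B) = 6 (H(B) = (2*6)*1 - 6 = 12*1 - 6 = 12 - 6 = 6)
L(R, I) = 0
G = -1669111/1355904 (G = 6/2816 - 23750/19260 = 6*(1/2816) - 23750*1/19260 = 3/1408 - 2375/1926 = -1669111/1355904 ≈ -1.2310)
G - L(-40, 207) = -1669111/1355904 - 1*0 = -1669111/1355904 + 0 = -1669111/1355904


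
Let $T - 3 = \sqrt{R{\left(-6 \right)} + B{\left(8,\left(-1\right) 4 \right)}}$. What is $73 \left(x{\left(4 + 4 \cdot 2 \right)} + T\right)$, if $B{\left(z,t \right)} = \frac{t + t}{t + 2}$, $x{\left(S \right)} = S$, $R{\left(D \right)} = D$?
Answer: $1095 + 73 i \sqrt{2} \approx 1095.0 + 103.24 i$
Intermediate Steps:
$B{\left(z,t \right)} = \frac{2 t}{2 + t}$
$T = 3 + i \sqrt{2}$ ($T = 3 + \sqrt{-6 + \frac{2 \left(\left(-1\right) 4\right)}{2 - 4}} = 3 + \sqrt{-6 + 2 \left(-4\right) \frac{1}{2 - 4}} = 3 + \sqrt{-6 + 2 \left(-4\right) \frac{1}{-2}} = 3 + \sqrt{-6 + 2 \left(-4\right) \left(- \frac{1}{2}\right)} = 3 + \sqrt{-6 + 4} = 3 + \sqrt{-2} = 3 + i \sqrt{2} \approx 3.0 + 1.4142 i$)
$73 \left(x{\left(4 + 4 \cdot 2 \right)} + T\right) = 73 \left(\left(4 + 4 \cdot 2\right) + \left(3 + i \sqrt{2}\right)\right) = 73 \left(\left(4 + 8\right) + \left(3 + i \sqrt{2}\right)\right) = 73 \left(12 + \left(3 + i \sqrt{2}\right)\right) = 73 \left(15 + i \sqrt{2}\right) = 1095 + 73 i \sqrt{2}$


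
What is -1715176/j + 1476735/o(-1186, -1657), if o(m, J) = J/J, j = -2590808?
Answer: 478242320882/323851 ≈ 1.4767e+6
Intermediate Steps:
o(m, J) = 1
-1715176/j + 1476735/o(-1186, -1657) = -1715176/(-2590808) + 1476735/1 = -1715176*(-1/2590808) + 1476735*1 = 214397/323851 + 1476735 = 478242320882/323851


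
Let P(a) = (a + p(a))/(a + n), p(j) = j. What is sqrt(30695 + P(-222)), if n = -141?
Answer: sqrt(3714243)/11 ≈ 175.20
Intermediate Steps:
P(a) = 2*a/(-141 + a) (P(a) = (a + a)/(a - 141) = (2*a)/(-141 + a) = 2*a/(-141 + a))
sqrt(30695 + P(-222)) = sqrt(30695 + 2*(-222)/(-141 - 222)) = sqrt(30695 + 2*(-222)/(-363)) = sqrt(30695 + 2*(-222)*(-1/363)) = sqrt(30695 + 148/121) = sqrt(3714243/121) = sqrt(3714243)/11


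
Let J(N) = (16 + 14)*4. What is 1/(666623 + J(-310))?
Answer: 1/666743 ≈ 1.4998e-6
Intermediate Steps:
J(N) = 120 (J(N) = 30*4 = 120)
1/(666623 + J(-310)) = 1/(666623 + 120) = 1/666743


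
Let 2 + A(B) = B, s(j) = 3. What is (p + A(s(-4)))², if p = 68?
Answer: 4761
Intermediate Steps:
A(B) = -2 + B
(p + A(s(-4)))² = (68 + (-2 + 3))² = (68 + 1)² = 69² = 4761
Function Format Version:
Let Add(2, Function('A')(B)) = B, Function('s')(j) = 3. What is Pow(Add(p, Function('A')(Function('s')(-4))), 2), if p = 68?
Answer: 4761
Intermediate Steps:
Function('A')(B) = Add(-2, B)
Pow(Add(p, Function('A')(Function('s')(-4))), 2) = Pow(Add(68, Add(-2, 3)), 2) = Pow(Add(68, 1), 2) = Pow(69, 2) = 4761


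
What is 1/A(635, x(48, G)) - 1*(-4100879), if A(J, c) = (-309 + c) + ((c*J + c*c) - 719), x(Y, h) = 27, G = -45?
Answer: 69194131368/16873 ≈ 4.1009e+6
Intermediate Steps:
A(J, c) = -1028 + c + c² + J*c (A(J, c) = (-309 + c) + ((J*c + c²) - 719) = (-309 + c) + ((c² + J*c) - 719) = (-309 + c) + (-719 + c² + J*c) = -1028 + c + c² + J*c)
1/A(635, x(48, G)) - 1*(-4100879) = 1/(-1028 + 27 + 27² + 635*27) - 1*(-4100879) = 1/(-1028 + 27 + 729 + 17145) + 4100879 = 1/16873 + 4100879 = 69194131368/16873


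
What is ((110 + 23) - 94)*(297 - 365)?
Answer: -2652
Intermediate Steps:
((110 + 23) - 94)*(297 - 365) = (133 - 94)*(-68) = 39*(-68) = -2652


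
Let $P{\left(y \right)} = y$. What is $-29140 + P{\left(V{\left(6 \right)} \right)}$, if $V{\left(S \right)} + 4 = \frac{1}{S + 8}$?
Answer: $- \frac{408015}{14} \approx -29144.0$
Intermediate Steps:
$V{\left(S \right)} = -4 + \frac{1}{8 + S}$ ($V{\left(S \right)} = -4 + \frac{1}{S + 8} = -4 + \frac{1}{8 + S}$)
$-29140 + P{\left(V{\left(6 \right)} \right)} = -29140 + \frac{-31 - 24}{8 + 6} = -29140 + \frac{-31 - 24}{14} = -29140 + \frac{1}{14} \left(-55\right) = -29140 - \frac{55}{14} = - \frac{408015}{14}$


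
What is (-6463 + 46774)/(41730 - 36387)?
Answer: 13437/1781 ≈ 7.5446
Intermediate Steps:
(-6463 + 46774)/(41730 - 36387) = 40311/5343 = 40311*(1/5343) = 13437/1781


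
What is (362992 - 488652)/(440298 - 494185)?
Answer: 125660/53887 ≈ 2.3319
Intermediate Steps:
(362992 - 488652)/(440298 - 494185) = -125660/(-53887) = -125660*(-1/53887) = 125660/53887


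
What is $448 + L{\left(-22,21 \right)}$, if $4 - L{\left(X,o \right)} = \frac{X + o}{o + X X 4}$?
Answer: $\frac{884565}{1957} \approx 452.0$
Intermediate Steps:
$L{\left(X,o \right)} = 4 - \frac{X + o}{o + 4 X^{2}}$ ($L{\left(X,o \right)} = 4 - \frac{X + o}{o + X X 4} = 4 - \frac{X + o}{o + X^{2} \cdot 4} = 4 - \frac{X + o}{o + 4 X^{2}}$)
$448 + L{\left(-22,21 \right)} = 448 + \frac{\left(-1\right) \left(-22\right) + 3 \cdot 21 + 16 \left(-22\right)^{2}}{21 + 4 \left(-22\right)^{2}} = 448 + \frac{22 + 63 + 16 \cdot 484}{21 + 4 \cdot 484} = 448 + \frac{22 + 63 + 7744}{21 + 1936} = 448 + \frac{1}{1957} \cdot 7829 = 448 + \frac{7829}{1957} = \frac{884565}{1957}$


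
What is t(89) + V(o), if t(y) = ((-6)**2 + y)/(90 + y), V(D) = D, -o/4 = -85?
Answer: 60985/179 ≈ 340.70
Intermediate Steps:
o = 340 (o = -4*(-85) = 340)
t(y) = (36 + y)/(90 + y)
t(89) + V(o) = (36 + 89)/(90 + 89) + 340 = 125/179 + 340 = 60985/179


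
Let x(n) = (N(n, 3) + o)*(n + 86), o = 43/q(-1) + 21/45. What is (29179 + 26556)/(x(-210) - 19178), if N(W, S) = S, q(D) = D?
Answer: -836025/214138 ≈ -3.9041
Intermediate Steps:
o = -638/15 (o = 43/(-1) + 21/45 = 43*(-1) + 21*(1/45) = -43 + 7/15 = -638/15 ≈ -42.533)
x(n) = -50998/15 - 593*n/15 (x(n) = (3 - 638/15)*(n + 86) = -593*(86 + n)/15 = -50998/15 - 593*n/15)
(29179 + 26556)/(x(-210) - 19178) = (29179 + 26556)/((-50998/15 - 593/15*(-210)) - 19178) = 55735/((-50998/15 + 8302) - 19178) = 55735/(73532/15 - 19178) = 55735/(-214138/15) = 55735*(-15/214138) = -836025/214138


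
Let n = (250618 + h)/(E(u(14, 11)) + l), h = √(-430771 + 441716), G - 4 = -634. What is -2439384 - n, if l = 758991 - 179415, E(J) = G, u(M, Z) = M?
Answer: -706135929941/289473 - √10945/578946 ≈ -2.4394e+6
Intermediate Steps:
G = -630 (G = 4 - 634 = -630)
E(J) = -630
l = 579576
h = √10945 ≈ 104.62
n = 125309/289473 + √10945/578946 (n = (250618 + √10945)/(-630 + 579576) = (250618 + √10945)/578946 = (250618 + √10945)*(1/578946) = 125309/289473 + √10945/578946 ≈ 0.43307)
-2439384 - n = -2439384 - (125309/289473 + √10945/578946) = -2439384 + (-125309/289473 - √10945/578946) = -706135929941/289473 - √10945/578946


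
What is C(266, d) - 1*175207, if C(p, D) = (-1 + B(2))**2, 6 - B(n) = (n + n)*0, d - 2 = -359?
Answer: -175182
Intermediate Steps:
d = -357 (d = 2 - 359 = -357)
B(n) = 6 (B(n) = 6 - (n + n)*0 = 6 - 2*n*0 = 6 - 1*0 = 6 + 0 = 6)
C(p, D) = 25 (C(p, D) = (-1 + 6)**2 = 5**2 = 25)
C(266, d) - 1*175207 = 25 - 1*175207 = 25 - 175207 = -175182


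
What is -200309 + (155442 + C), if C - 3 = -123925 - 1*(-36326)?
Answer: -132463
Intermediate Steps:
C = -87596 (C = 3 + (-123925 - 1*(-36326)) = 3 + (-123925 + 36326) = 3 - 87599 = -87596)
-200309 + (155442 + C) = -200309 + (155442 - 87596) = -200309 + 67846 = -132463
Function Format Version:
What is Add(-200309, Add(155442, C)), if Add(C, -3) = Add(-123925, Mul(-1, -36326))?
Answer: -132463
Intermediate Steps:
C = -87596 (C = Add(3, Add(-123925, Mul(-1, -36326))) = Add(3, Add(-123925, 36326)) = Add(3, -87599) = -87596)
Add(-200309, Add(155442, C)) = Add(-200309, Add(155442, -87596)) = Add(-200309, 67846) = -132463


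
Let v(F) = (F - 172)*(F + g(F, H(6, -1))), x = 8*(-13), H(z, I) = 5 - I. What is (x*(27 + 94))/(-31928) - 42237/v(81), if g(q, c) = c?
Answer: 357044/62321 ≈ 5.7291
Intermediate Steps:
x = -104
v(F) = (-172 + F)*(6 + F) (v(F) = (F - 172)*(F + (5 - 1*(-1))) = (-172 + F)*(F + (5 + 1)) = (-172 + F)*(F + 6) = (-172 + F)*(6 + F))
(x*(27 + 94))/(-31928) - 42237/v(81) = -104*(27 + 94)/(-31928) - 42237/(-1032 + 81² - 166*81) = -104*121*(-1/31928) - 42237/(-1032 + 6561 - 13446) = -12584*(-1/31928) - 42237/(-7917) = 121/307 - 42237*(-1/7917) = 121/307 + 1083/203 = 357044/62321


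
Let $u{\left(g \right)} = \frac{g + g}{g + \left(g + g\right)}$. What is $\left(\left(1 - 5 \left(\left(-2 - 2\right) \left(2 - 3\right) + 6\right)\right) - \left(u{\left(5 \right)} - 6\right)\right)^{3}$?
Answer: $- \frac{2248091}{27} \approx -83263.0$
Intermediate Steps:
$u{\left(g \right)} = \frac{2}{3}$ ($u{\left(g \right)} = \frac{2 g}{g + 2 g} = \frac{2 g}{3 g} = 2 g \frac{1}{3 g} = \frac{2}{3}$)
$\left(\left(1 - 5 \left(\left(-2 - 2\right) \left(2 - 3\right) + 6\right)\right) - \left(u{\left(5 \right)} - 6\right)\right)^{3} = \left(\left(1 - 5 \left(\left(-2 - 2\right) \left(2 - 3\right) + 6\right)\right) - \left(\frac{2}{3} - 6\right)\right)^{3} = \left(\left(1 - 5 \left(\left(-4\right) \left(-1\right) + 6\right)\right) - \left(\frac{2}{3} - 6\right)\right)^{3} = \left(\left(1 - 5 \left(4 + 6\right)\right) - - \frac{16}{3}\right)^{3} = \left(\left(1 - 50\right) + \frac{16}{3}\right)^{3} = \left(-49 + \frac{16}{3}\right)^{3} = \left(- \frac{131}{3}\right)^{3} = - \frac{2248091}{27}$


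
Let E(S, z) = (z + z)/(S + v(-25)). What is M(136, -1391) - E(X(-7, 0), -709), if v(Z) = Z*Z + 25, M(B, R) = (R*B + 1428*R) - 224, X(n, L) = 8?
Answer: -715820383/329 ≈ -2.1757e+6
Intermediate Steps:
M(B, R) = -224 + 1428*R + B*R (M(B, R) = (B*R + 1428*R) - 224 = (1428*R + B*R) - 224 = -224 + 1428*R + B*R)
v(Z) = 25 + Z² (v(Z) = Z² + 25 = 25 + Z²)
E(S, z) = 2*z/(650 + S) (E(S, z) = (z + z)/(S + (25 + (-25)²)) = (2*z)/(S + (25 + 625)) = (2*z)/(S + 650) = (2*z)/(650 + S) = 2*z/(650 + S))
M(136, -1391) - E(X(-7, 0), -709) = (-224 + 1428*(-1391) + 136*(-1391)) - 2*(-709)/(650 + 8) = (-224 - 1986348 - 189176) - 2*(-709)/658 = -2175748 - 2*(-709)/658 = -2175748 - 1*(-709/329) = -2175748 + 709/329 = -715820383/329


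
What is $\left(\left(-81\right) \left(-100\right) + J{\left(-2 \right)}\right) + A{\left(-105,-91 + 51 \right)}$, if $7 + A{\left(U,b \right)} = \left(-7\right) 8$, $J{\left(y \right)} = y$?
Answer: $8035$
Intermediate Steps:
$A{\left(U,b \right)} = -63$ ($A{\left(U,b \right)} = -7 - 56 = -63$)
$\left(\left(-81\right) \left(-100\right) + J{\left(-2 \right)}\right) + A{\left(-105,-91 + 51 \right)} = \left(\left(-81\right) \left(-100\right) - 2\right) - 63 = \left(8100 - 2\right) - 63 = 8098 - 63 = 8035$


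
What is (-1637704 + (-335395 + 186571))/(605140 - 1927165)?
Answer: 1786528/1322025 ≈ 1.3514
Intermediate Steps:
(-1637704 + (-335395 + 186571))/(605140 - 1927165) = (-1637704 - 148824)/(-1322025) = -1786528*(-1/1322025) = 1786528/1322025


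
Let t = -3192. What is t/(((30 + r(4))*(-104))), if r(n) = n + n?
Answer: 21/26 ≈ 0.80769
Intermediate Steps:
r(n) = 2*n
t/(((30 + r(4))*(-104))) = -3192*(-1/(104*(30 + 2*4))) = -3192*(-1/(104*(30 + 8))) = -3192/(38*(-104)) = -3192/(-3952) = -3192*(-1/3952) = 21/26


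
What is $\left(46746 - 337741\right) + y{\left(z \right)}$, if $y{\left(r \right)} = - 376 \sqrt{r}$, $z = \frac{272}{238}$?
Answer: $-290995 - \frac{752 \sqrt{14}}{7} \approx -2.914 \cdot 10^{5}$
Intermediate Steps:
$z = \frac{8}{7}$ ($z = 272 \cdot \frac{1}{238} = \frac{8}{7} \approx 1.1429$)
$\left(46746 - 337741\right) + y{\left(z \right)} = \left(46746 - 337741\right) - 376 \sqrt{\frac{8}{7}} = -290995 - 376 \frac{2 \sqrt{14}}{7} = -290995 - \frac{752 \sqrt{14}}{7}$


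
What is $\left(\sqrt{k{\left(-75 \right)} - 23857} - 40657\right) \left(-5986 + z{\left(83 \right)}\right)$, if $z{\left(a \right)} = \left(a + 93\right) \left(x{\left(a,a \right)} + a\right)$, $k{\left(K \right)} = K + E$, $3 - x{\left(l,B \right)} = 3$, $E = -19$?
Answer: $-350544654 + 8622 i \sqrt{23951} \approx -3.5054 \cdot 10^{8} + 1.3344 \cdot 10^{6} i$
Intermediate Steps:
$x{\left(l,B \right)} = 0$ ($x{\left(l,B \right)} = 3 - 3 = 0$)
$k{\left(K \right)} = -19 + K$ ($k{\left(K \right)} = K - 19 = -19 + K$)
$z{\left(a \right)} = a \left(93 + a\right)$ ($z{\left(a \right)} = \left(a + 93\right) \left(0 + a\right) = \left(93 + a\right) a = a \left(93 + a\right)$)
$\left(\sqrt{k{\left(-75 \right)} - 23857} - 40657\right) \left(-5986 + z{\left(83 \right)}\right) = \left(\sqrt{\left(-19 - 75\right) - 23857} - 40657\right) \left(-5986 + 83 \left(93 + 83\right)\right) = \left(\sqrt{-94 - 23857} - 40657\right) \left(-5986 + 83 \cdot 176\right) = \left(\sqrt{-23951} - 40657\right) \left(-5986 + 14608\right) = \left(i \sqrt{23951} - 40657\right) 8622 = \left(-40657 + i \sqrt{23951}\right) 8622 = -350544654 + 8622 i \sqrt{23951}$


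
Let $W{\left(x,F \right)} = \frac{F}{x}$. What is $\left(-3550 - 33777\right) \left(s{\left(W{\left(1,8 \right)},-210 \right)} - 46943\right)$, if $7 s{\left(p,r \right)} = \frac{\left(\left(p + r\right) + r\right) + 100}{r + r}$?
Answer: $\frac{429298162943}{245} \approx 1.7522 \cdot 10^{9}$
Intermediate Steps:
$s{\left(p,r \right)} = \frac{100 + p + 2 r}{14 r}$ ($s{\left(p,r \right)} = \frac{\left(\left(\left(p + r\right) + r\right) + 100\right) \frac{1}{r + r}}{7} = \frac{\left(\left(p + 2 r\right) + 100\right) \frac{1}{2 r}}{7} = \frac{\left(100 + p + 2 r\right) \frac{1}{2 r}}{7} = \frac{\frac{1}{2} \frac{1}{r} \left(100 + p + 2 r\right)}{7} = \frac{100 + p + 2 r}{14 r}$)
$\left(-3550 - 33777\right) \left(s{\left(W{\left(1,8 \right)},-210 \right)} - 46943\right) = \left(-3550 - 33777\right) \left(\frac{100 + \frac{8}{1} + 2 \left(-210\right)}{14 \left(-210\right)} - 46943\right) = - 37327 \left(\frac{1}{14} \left(- \frac{1}{210}\right) \left(100 + 8 \cdot 1 - 420\right) - 46943\right) = - 37327 \left(\frac{1}{14} \left(- \frac{1}{210}\right) \left(100 + 8 - 420\right) - 46943\right) = - 37327 \left(\frac{1}{14} \left(- \frac{1}{210}\right) \left(-312\right) - 46943\right) = - 37327 \left(\frac{26}{245} - 46943\right) = \left(-37327\right) \left(- \frac{11501009}{245}\right) = \frac{429298162943}{245}$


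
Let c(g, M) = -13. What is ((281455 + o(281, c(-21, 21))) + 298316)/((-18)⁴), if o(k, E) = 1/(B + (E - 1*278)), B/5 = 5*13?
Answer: 19712215/3569184 ≈ 5.5229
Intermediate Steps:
B = 325 (B = 5*(5*13) = 5*65 = 325)
o(k, E) = 1/(47 + E) (o(k, E) = 1/(325 + (E - 1*278)) = 1/(325 + (E - 278)) = 1/(325 + (-278 + E)) = 1/(47 + E))
((281455 + o(281, c(-21, 21))) + 298316)/((-18)⁴) = ((281455 + 1/(47 - 13)) + 298316)/((-18)⁴) = ((281455 + 1/34) + 298316)/104976 = ((281455 + 1/34) + 298316)*(1/104976) = (9569471/34 + 298316)*(1/104976) = (19712215/34)*(1/104976) = 19712215/3569184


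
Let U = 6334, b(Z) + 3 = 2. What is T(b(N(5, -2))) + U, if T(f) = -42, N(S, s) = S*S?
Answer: 6292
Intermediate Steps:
N(S, s) = S**2
b(Z) = -1 (b(Z) = -3 + 2 = -1)
T(b(N(5, -2))) + U = -42 + 6334 = 6292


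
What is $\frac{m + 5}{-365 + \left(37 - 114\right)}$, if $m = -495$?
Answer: $\frac{245}{221} \approx 1.1086$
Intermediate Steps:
$\frac{m + 5}{-365 + \left(37 - 114\right)} = \frac{-495 + 5}{-365 + \left(37 - 114\right)} = - \frac{490}{-365 + \left(37 - 114\right)} = - \frac{490}{-365 - 77} = - \frac{490}{-442} = \left(-490\right) \left(- \frac{1}{442}\right) = \frac{245}{221}$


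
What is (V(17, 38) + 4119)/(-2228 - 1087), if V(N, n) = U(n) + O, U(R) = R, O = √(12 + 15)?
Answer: -4157/3315 - √3/1105 ≈ -1.2556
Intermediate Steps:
O = 3*√3 (O = √27 = 3*√3 ≈ 5.1962)
V(N, n) = n + 3*√3
(V(17, 38) + 4119)/(-2228 - 1087) = ((38 + 3*√3) + 4119)/(-2228 - 1087) = (4157 + 3*√3)/(-3315) = (4157 + 3*√3)*(-1/3315) = -4157/3315 - √3/1105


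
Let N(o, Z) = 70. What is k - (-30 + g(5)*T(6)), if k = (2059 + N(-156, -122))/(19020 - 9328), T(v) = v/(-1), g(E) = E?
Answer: 583649/9692 ≈ 60.220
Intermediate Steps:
T(v) = -v (T(v) = v*(-1) = -v)
k = 2129/9692 (k = (2059 + 70)/(19020 - 9328) = 2129/9692 ≈ 0.21967)
k - (-30 + g(5)*T(6)) = 2129/9692 - (-30 + 5*(-1*6)) = 2129/9692 - (-30 + 5*(-6)) = 2129/9692 - (-30 - 30) = 2129/9692 - 1*(-60) = 2129/9692 + 60 = 583649/9692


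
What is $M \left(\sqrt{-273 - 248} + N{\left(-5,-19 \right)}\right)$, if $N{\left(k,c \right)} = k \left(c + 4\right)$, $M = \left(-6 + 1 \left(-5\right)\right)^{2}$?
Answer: $9075 + 121 i \sqrt{521} \approx 9075.0 + 2761.9 i$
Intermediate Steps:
$M = 121$ ($M = \left(-6 - 5\right)^{2} = \left(-11\right)^{2} = 121$)
$N{\left(k,c \right)} = k \left(4 + c\right)$
$M \left(\sqrt{-273 - 248} + N{\left(-5,-19 \right)}\right) = 121 \left(\sqrt{-273 - 248} - 5 \left(4 - 19\right)\right) = 121 \left(\sqrt{-521} - -75\right) = 121 \left(i \sqrt{521} + 75\right) = 121 \left(75 + i \sqrt{521}\right) = 9075 + 121 i \sqrt{521}$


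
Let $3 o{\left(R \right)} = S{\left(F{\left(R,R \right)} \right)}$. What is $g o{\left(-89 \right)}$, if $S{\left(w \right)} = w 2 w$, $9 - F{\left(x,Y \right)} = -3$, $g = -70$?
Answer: $-6720$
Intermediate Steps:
$F{\left(x,Y \right)} = 12$ ($F{\left(x,Y \right)} = 9 - -3 = 9 + 3 = 12$)
$S{\left(w \right)} = 2 w^{2}$ ($S{\left(w \right)} = 2 w w = 2 w^{2}$)
$o{\left(R \right)} = 96$ ($o{\left(R \right)} = \frac{2 \cdot 12^{2}}{3} = \frac{2 \cdot 144}{3} = \frac{1}{3} \cdot 288 = 96$)
$g o{\left(-89 \right)} = \left(-70\right) 96 = -6720$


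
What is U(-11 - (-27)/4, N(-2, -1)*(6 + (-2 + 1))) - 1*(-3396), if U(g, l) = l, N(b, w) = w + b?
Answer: 3381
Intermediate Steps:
N(b, w) = b + w
U(-11 - (-27)/4, N(-2, -1)*(6 + (-2 + 1))) - 1*(-3396) = (-2 - 1)*(6 + (-2 + 1)) - 1*(-3396) = -3*(6 - 1) + 3396 = -3*5 + 3396 = -15 + 3396 = 3381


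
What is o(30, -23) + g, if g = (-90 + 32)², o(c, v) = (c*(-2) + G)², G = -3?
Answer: 7333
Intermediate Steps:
o(c, v) = (-3 - 2*c)² (o(c, v) = (c*(-2) - 3)² = (-2*c - 3)² = (-3 - 2*c)²)
g = 3364 (g = (-58)² = 3364)
o(30, -23) + g = (3 + 2*30)² + 3364 = (3 + 60)² + 3364 = 63² + 3364 = 3969 + 3364 = 7333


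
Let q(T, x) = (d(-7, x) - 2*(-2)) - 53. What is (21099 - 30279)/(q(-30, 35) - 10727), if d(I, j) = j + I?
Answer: 2295/2687 ≈ 0.85411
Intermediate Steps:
d(I, j) = I + j
q(T, x) = -56 + x (q(T, x) = ((-7 + x) - 2*(-2)) - 53 = ((-7 + x) + 4) - 53 = (-3 + x) - 53 = -56 + x)
(21099 - 30279)/(q(-30, 35) - 10727) = (21099 - 30279)/((-56 + 35) - 10727) = -9180/(-21 - 10727) = -9180/(-10748) = -9180*(-1/10748) = 2295/2687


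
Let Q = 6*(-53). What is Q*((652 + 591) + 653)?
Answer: -602928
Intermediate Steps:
Q = -318
Q*((652 + 591) + 653) = -318*((652 + 591) + 653) = -318*(1243 + 653) = -318*1896 = -602928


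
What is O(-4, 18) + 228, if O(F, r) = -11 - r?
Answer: 199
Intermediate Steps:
O(-4, 18) + 228 = (-11 - 1*18) + 228 = (-11 - 18) + 228 = -29 + 228 = 199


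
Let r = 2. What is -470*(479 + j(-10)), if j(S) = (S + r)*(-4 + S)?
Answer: -277770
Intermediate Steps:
j(S) = (-4 + S)*(2 + S) (j(S) = (S + 2)*(-4 + S) = (2 + S)*(-4 + S) = (-4 + S)*(2 + S))
-470*(479 + j(-10)) = -470*(479 + (-8 + (-10)**2 - 2*(-10))) = -470*(479 + (-8 + 100 + 20)) = -470*(479 + 112) = -470*591 = -277770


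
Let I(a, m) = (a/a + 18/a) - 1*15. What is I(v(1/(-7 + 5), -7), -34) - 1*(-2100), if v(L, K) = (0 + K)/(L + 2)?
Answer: 14575/7 ≈ 2082.1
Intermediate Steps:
v(L, K) = K/(2 + L)
I(a, m) = -14 + 18/a (I(a, m) = (1 + 18/a) - 15 = -14 + 18/a)
I(v(1/(-7 + 5), -7), -34) - 1*(-2100) = (-14 + 18/((-7/(2 + 1/(-7 + 5))))) - 1*(-2100) = (-14 + 18/((-7/(2 + 1/(-2))))) + 2100 = (-14 + 18/((-7/(2 - ½)))) + 2100 = (-14 + 18/((-7/3/2))) + 2100 = (-14 + 18/((-7*⅔))) + 2100 = (-14 + 18/(-14/3)) + 2100 = (-14 + 18*(-3/14)) + 2100 = (-14 - 27/7) + 2100 = -125/7 + 2100 = 14575/7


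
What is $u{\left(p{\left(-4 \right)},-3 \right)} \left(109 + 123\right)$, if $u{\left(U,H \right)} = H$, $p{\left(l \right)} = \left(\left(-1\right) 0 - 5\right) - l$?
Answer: $-696$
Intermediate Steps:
$p{\left(l \right)} = -5 - l$ ($p{\left(l \right)} = \left(0 - 5\right) - l = -5 - l$)
$u{\left(p{\left(-4 \right)},-3 \right)} \left(109 + 123\right) = - 3 \left(109 + 123\right) = \left(-3\right) 232 = -696$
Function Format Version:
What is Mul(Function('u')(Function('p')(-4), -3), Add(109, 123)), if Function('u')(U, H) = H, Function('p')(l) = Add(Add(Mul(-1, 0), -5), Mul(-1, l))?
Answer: -696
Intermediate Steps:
Function('p')(l) = Add(-5, Mul(-1, l)) (Function('p')(l) = Add(Add(0, -5), Mul(-1, l)) = Add(-5, Mul(-1, l)))
Mul(Function('u')(Function('p')(-4), -3), Add(109, 123)) = Mul(-3, Add(109, 123)) = Mul(-3, 232) = -696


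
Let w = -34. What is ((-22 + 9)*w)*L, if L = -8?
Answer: -3536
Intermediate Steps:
((-22 + 9)*w)*L = ((-22 + 9)*(-34))*(-8) = -13*(-34)*(-8) = 442*(-8) = -3536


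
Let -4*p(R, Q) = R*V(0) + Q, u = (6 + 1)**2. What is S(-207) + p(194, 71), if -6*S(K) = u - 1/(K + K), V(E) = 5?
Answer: -166687/621 ≈ -268.42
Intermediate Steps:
u = 49 (u = 7**2 = 49)
S(K) = -49/6 + 1/(12*K) (S(K) = -(49 - 1/(K + K))/6 = -(49 - 1/(2*K))/6 = -49/6 + 1/(12*K))
p(R, Q) = -5*R/4 - Q/4 (p(R, Q) = -(R*5 + Q)/4 = -(5*R + Q)/4 = -(Q + 5*R)/4 = -5*R/4 - Q/4)
S(-207) + p(194, 71) = (1/12)*(1 - 98*(-207))/(-207) + (-5/4*194 - 1/4*71) = (1/12)*(-1/207)*(1 + 20286) + (-485/2 - 71/4) = (1/12)*(-1/207)*20287 - 1041/4 = -20287/2484 - 1041/4 = -166687/621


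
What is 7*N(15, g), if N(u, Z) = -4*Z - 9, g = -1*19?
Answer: 469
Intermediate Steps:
g = -19
N(u, Z) = -9 - 4*Z
7*N(15, g) = 7*(-9 - 4*(-19)) = 7*(-9 + 76) = 7*67 = 469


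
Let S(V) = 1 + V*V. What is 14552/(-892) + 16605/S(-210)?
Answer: -156736523/9834523 ≈ -15.937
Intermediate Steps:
S(V) = 1 + V**2
14552/(-892) + 16605/S(-210) = 14552/(-892) + 16605/(1 + (-210)**2) = 14552*(-1/892) + 16605/(1 + 44100) = -3638/223 + 16605/44101 = -156736523/9834523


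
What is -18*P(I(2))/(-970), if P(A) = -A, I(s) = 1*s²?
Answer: -36/485 ≈ -0.074227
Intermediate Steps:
I(s) = s²
-18*P(I(2))/(-970) = -(-18)*2²/(-970) = -(-18)*4*(-1/970) = -18*(-4)*(-1/970) = 72*(-1/970) = -36/485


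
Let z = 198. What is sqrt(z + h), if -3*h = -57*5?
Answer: sqrt(293) ≈ 17.117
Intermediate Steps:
h = 95 (h = -(-19)*5 = -1/3*(-285) = 95)
sqrt(z + h) = sqrt(198 + 95) = sqrt(293)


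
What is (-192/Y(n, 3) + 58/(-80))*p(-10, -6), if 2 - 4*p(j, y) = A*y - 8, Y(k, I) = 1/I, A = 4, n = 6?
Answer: -392173/80 ≈ -4902.2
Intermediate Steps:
p(j, y) = 5/2 - y (p(j, y) = ½ - (4*y - 8)/4 = ½ - (-8 + 4*y)/4 = ½ + (2 - y) = 5/2 - y)
(-192/Y(n, 3) + 58/(-80))*p(-10, -6) = (-192/(1/3) + 58/(-80))*(5/2 - 1*(-6)) = (-192/⅓ + 58*(-1/80))*(5/2 + 6) = (-192*3 - 29/40)*(17/2) = (-576 - 29/40)*(17/2) = -23069/40*17/2 = -392173/80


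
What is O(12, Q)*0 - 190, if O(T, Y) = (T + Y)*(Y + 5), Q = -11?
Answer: -190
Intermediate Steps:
O(T, Y) = (5 + Y)*(T + Y) (O(T, Y) = (T + Y)*(5 + Y) = (5 + Y)*(T + Y))
O(12, Q)*0 - 190 = ((-11)**2 + 5*12 + 5*(-11) + 12*(-11))*0 - 190 = (121 + 60 - 55 - 132)*0 - 190 = -6*0 - 190 = 0 - 190 = -190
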